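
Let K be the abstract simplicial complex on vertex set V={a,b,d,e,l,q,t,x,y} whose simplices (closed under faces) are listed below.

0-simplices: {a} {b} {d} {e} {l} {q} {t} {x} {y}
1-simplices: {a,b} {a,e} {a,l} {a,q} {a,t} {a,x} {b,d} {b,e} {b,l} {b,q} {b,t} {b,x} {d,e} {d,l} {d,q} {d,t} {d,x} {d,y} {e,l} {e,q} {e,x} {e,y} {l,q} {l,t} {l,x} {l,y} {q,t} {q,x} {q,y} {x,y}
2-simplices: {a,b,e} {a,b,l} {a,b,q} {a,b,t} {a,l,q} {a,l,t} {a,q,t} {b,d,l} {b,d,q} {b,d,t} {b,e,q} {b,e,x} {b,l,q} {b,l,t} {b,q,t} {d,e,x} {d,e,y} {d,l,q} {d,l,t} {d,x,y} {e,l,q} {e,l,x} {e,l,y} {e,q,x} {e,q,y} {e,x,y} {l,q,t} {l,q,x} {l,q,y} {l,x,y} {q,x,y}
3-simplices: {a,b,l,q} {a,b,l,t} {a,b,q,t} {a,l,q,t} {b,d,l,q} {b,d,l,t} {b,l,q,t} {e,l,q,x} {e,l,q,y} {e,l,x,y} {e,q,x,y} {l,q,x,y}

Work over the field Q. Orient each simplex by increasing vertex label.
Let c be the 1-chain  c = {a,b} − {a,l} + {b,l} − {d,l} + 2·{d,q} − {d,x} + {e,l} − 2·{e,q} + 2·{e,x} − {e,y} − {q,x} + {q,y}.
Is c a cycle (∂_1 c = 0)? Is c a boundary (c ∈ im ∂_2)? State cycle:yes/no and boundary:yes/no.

cycle:yes boundary:no

n_0=9 n_1=30 n_2=31 n_3=12  [Q]
∂1: piv[ab,ae,al,aq,at,ax,bd,dy] rk=8  ker:be,bl,bq,bt,bx,de,dl,dq,dt,dx,el,eq,ex,ey,lq,lt,lx,ly,qt,qx,qy,xy
∂2: piv[abe,abl,abq,abt,alq,alt,aqt,bdl,bdq,bdt,beq,bex,dex,dey,dxy,elq,elx,ely,eqx,eqy] rk=20  ker:blq,blt,bqt,dlq,dlt,exy,lqt,lqx,lqy,lxy,qxy
∂3: piv[ablq,ablt,abqt,alqt,bdlq,bdlt,elqx,elqy,elxy,eqxy] rk=10  ker:blqt,lqxy
∂1c = 0
c vs im∂2: residual ≠ 0 ⇒ not boundary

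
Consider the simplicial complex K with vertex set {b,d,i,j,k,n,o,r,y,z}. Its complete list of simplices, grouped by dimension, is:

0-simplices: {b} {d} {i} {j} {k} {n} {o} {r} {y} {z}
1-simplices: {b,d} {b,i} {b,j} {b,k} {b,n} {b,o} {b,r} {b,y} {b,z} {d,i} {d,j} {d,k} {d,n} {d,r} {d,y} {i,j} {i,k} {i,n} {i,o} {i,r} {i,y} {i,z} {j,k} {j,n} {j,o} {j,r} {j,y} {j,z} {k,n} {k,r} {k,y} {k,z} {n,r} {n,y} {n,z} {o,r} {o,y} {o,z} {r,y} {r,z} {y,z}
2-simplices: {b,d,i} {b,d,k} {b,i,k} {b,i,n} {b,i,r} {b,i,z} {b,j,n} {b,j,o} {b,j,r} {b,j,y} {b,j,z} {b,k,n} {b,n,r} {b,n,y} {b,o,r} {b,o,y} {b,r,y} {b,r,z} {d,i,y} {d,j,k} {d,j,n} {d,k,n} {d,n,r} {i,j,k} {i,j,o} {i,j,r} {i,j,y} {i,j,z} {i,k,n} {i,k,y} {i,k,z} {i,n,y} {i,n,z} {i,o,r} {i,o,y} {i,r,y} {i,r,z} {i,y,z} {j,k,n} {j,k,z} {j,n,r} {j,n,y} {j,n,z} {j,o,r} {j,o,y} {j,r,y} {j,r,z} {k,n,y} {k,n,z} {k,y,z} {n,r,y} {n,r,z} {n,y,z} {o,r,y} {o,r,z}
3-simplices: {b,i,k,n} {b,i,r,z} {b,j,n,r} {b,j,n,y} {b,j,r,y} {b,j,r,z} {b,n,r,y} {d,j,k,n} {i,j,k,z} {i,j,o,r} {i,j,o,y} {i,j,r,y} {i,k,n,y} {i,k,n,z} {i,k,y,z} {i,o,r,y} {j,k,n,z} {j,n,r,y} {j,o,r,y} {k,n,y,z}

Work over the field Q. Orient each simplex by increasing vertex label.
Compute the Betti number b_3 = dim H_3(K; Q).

b_3=2

n_0=10 n_1=41 n_2=55 n_3=20  [Q]
∂1: piv[bd,bi,bj,bk,bn,bo,br,by,bz] rk=9  ker:di,dj,dk,dn,dr,dy,ij,ik,in,io,ir,iy,iz,jk,jn,jo,jr,jy,jz,kn,kr,ky,kz,nr,ny,nz,or,oy,oz,ry,rz,yz
∂2: piv[bdi,bdk,bik,bin,bir,biz,bjn,bjo,bjr,bjy,bjz,bkn,bnr,bny,bor,boy,bry,brz,diy,djk,djn,dkn,dnr,ijk,ijo,ijy,iky,ikz,inz,iyz,orz] rk=31  ker:ijr,ijz,ikn,iny,ior,ioy,iry,irz,jkn,jkz,jnr,jny,jnz,jor,joy,jry,jrz,kny,knz,kyz,nry,nrz,nyz,ory
∂3: piv[bikn,birz,bjnr,bjny,bjry,bjrz,bnry,djkn,ijkz,ijor,ijoy,ijry,ikny,iknz,ikyz,iory,jknz,knyz] rk=18  ker:jnry,jory
b_3=(20−18)−0=2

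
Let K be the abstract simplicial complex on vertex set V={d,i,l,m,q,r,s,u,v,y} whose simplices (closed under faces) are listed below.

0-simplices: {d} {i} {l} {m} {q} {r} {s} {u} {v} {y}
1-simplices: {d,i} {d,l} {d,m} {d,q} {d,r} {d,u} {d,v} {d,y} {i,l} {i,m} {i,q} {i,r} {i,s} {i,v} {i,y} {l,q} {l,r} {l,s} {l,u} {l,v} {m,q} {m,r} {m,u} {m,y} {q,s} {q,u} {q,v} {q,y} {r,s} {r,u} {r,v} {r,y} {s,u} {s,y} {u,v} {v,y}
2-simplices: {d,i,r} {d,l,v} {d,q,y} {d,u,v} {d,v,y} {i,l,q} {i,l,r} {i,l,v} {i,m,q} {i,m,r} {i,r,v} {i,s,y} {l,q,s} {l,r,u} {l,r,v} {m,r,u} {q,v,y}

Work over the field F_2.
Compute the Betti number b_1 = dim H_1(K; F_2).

n_0=10 n_1=36 n_2=17  [Z2]
∂1: piv[di,dl,dm,dq,dr,du,dv,dy,is] rk=9  ker:il,im,iq,ir,iv,iy,lq,lr,ls,lu,lv,mq,mr,mu,my,qs,qu,qv,qy,rs,ru,rv,ry,su,sy,uv,vy
∂2: piv[dir,dlv,dqy,duv,dvy,ilq,ilr,ilv,imq,imr,irv,isy,lqs,lru,mru,qvy] rk=16  ker:lrv
b_1=(36−9)−16=11

b_1=11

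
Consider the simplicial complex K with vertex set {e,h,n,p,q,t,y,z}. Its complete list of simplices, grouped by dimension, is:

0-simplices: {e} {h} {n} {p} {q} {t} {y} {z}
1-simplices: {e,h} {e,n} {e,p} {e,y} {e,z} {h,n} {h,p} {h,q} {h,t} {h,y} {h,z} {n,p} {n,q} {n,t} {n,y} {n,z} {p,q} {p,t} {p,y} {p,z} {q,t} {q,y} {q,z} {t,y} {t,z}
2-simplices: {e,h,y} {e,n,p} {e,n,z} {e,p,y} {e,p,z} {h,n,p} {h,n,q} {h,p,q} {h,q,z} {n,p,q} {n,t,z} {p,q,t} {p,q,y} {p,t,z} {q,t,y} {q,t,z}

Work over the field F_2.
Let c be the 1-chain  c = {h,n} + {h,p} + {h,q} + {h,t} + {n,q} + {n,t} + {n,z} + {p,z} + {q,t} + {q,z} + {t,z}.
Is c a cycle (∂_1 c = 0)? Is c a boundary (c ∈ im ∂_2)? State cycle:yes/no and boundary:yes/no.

n_0=8 n_1=25 n_2=16  [Z2]
∂1: piv[eh,en,ep,ey,ez,hq,ht] rk=7  ker:hn,hp,hy,hz,np,nq,nt,ny,nz,pq,pt,py,pz,qt,qy,qz,ty,tz
∂2: piv[ehy,enp,enz,epy,epz,hnp,hnq,hpq,hqz,ntz,pqt,pqy,ptz,qty,qtz] rk=15  ker:npq
∂1c = 0
c vs im∂2: residual ≠ 0 ⇒ not boundary

cycle:yes boundary:no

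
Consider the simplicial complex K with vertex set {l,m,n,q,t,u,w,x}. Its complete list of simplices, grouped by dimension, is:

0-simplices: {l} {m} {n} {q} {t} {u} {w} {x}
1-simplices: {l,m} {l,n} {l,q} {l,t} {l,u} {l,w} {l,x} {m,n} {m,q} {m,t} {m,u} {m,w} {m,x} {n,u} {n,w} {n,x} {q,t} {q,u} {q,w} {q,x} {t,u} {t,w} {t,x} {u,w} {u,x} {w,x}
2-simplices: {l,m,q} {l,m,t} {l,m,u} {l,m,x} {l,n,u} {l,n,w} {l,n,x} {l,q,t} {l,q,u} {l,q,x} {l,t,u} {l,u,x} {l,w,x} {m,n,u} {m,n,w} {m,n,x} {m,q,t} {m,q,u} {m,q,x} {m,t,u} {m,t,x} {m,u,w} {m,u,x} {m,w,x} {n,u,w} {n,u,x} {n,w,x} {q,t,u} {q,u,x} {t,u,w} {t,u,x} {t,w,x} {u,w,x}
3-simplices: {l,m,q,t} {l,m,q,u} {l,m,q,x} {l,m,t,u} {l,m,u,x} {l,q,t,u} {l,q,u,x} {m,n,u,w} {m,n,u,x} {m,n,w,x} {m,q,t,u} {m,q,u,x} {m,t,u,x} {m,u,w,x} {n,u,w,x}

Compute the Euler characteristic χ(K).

n_0=8 n_1=26 n_2=33 n_3=15
χ=+8−26+33−15=0

χ(K)=0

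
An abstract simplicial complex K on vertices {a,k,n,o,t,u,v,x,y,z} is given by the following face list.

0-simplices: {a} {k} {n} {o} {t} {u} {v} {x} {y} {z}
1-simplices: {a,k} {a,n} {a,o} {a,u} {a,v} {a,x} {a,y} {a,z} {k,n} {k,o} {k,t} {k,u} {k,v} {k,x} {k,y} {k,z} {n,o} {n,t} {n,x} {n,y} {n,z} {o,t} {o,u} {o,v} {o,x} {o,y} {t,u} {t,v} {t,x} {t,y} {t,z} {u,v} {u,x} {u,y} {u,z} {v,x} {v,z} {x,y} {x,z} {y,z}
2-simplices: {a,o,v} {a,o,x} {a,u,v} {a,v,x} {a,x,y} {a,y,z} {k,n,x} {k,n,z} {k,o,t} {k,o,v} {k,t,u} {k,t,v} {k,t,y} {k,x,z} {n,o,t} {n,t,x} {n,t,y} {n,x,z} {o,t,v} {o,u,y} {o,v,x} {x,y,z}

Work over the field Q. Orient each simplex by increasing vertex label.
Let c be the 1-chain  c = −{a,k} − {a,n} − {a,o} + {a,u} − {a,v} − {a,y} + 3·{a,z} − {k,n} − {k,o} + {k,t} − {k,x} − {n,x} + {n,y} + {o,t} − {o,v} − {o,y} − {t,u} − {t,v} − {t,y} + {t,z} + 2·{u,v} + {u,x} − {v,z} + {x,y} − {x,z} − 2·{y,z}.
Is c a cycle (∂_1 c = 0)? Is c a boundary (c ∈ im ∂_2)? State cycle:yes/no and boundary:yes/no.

n_0=10 n_1=40 n_2=22  [Q]
∂1: piv[ak,an,ao,au,av,ax,ay,az,kt] rk=9  ker:kn,ko,ku,kv,kx,ky,kz,no,nt,nx,ny,nz,ot,ou,ov,ox,oy,tu,tv,tx,ty,tz,uv,ux,uy,uz,vx,vz,xy,xz,yz
∂2: piv[aov,aox,auv,avx,axy,ayz,knx,knz,kot,kov,ktu,ktv,kty,kxz,not,ntx,nty,ouy,xyz] rk=19  ker:nxz,otv,ovx
∂1c = {a} + {k} − 2·{n} − {o} + 4·{t} − 3·{u} − {x} + {y}

cycle:no boundary:no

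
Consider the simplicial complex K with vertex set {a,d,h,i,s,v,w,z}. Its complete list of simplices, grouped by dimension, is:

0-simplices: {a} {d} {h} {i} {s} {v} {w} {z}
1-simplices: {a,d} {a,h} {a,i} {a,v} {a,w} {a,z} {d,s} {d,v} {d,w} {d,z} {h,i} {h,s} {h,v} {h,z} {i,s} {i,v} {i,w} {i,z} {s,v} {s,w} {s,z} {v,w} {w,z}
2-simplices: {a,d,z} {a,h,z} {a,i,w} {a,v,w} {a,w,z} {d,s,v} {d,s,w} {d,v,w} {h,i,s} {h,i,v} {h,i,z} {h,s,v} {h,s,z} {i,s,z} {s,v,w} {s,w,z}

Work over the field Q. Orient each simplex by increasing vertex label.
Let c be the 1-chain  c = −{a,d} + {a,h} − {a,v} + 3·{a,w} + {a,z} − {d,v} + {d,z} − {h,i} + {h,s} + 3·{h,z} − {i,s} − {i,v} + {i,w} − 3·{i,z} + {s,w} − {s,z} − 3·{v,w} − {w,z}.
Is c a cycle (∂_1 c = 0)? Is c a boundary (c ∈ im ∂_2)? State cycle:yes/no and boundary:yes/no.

n_0=8 n_1=23 n_2=16  [Q]
∂1: piv[ad,ah,ai,av,aw,az,ds] rk=7  ker:dv,dw,dz,hi,hs,hv,hz,is,iv,iw,iz,sv,sw,sz,vw,wz
∂2: piv[adz,ahz,aiw,avw,awz,dsv,dsw,dvw,his,hiv,hiz,hsv,hsz,swz] rk=14  ker:isz,svw
∂1c = −3·{a} − {d} − 2·{h} + 3·{i} + 3·{w}

cycle:no boundary:no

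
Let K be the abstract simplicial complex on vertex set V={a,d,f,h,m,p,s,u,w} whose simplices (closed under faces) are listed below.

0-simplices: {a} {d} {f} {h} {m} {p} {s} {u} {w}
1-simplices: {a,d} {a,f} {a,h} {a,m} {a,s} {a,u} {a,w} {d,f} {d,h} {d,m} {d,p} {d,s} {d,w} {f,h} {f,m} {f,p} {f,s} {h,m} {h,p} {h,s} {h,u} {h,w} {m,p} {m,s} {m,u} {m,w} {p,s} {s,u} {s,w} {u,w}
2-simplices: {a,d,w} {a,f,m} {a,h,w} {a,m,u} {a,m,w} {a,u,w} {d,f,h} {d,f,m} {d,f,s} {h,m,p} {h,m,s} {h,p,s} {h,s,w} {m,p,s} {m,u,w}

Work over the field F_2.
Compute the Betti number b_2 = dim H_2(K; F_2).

b_2=2

n_0=9 n_1=30 n_2=15  [Z2]
∂1: piv[ad,af,ah,am,as,au,aw,dp] rk=8  ker:df,dh,dm,ds,dw,fh,fm,fp,fs,hm,hp,hs,hu,hw,mp,ms,mu,mw,ps,su,sw,uw
∂2: piv[adw,afm,ahw,amu,amw,auw,dfh,dfm,dfs,hmp,hms,hps,hsw] rk=13  ker:mps,muw
b_2=(15−13)−0=2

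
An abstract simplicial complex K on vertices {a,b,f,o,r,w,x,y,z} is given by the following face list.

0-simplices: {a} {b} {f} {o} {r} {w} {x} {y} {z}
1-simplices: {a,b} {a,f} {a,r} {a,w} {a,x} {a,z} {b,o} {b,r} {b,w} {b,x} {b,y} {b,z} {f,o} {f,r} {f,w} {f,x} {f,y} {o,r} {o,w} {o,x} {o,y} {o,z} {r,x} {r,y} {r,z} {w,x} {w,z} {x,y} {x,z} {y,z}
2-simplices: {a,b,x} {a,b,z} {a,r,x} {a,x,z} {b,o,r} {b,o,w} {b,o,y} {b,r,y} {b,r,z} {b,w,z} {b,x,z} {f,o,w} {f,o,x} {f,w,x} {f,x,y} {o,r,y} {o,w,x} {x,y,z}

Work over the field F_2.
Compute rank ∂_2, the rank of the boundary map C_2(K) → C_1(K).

rank∂_2=15

n_0=9 n_1=30 n_2=18  [Z2]
∂1: piv[ab,af,ar,aw,ax,az,bo,by] rk=8  ker:br,bw,bx,bz,fo,fr,fw,fx,fy,or,ow,ox,oy,oz,rx,ry,rz,wx,wz,xy,xz,yz
∂2: piv[abx,abz,arx,axz,bor,bow,boy,bry,brz,bwz,fow,fox,fwx,fxy,xyz] rk=15  ker:bxz,ory,owx
rk∂_2=15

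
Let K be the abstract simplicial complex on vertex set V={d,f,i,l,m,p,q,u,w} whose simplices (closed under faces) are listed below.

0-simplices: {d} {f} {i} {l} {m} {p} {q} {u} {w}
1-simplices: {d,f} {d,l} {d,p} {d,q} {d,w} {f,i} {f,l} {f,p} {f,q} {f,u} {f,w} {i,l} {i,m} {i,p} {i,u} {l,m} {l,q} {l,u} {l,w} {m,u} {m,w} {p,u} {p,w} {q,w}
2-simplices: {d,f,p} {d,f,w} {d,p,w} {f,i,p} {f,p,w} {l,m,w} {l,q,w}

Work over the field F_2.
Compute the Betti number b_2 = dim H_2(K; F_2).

b_2=1

n_0=9 n_1=24 n_2=7  [Z2]
∂1: piv[df,dl,dp,dq,dw,fi,fu,im] rk=8  ker:fl,fp,fq,fw,il,ip,iu,lm,lq,lu,lw,mu,mw,pu,pw,qw
∂2: piv[dfp,dfw,dpw,fip,lmw,lqw] rk=6  ker:fpw
b_2=(7−6)−0=1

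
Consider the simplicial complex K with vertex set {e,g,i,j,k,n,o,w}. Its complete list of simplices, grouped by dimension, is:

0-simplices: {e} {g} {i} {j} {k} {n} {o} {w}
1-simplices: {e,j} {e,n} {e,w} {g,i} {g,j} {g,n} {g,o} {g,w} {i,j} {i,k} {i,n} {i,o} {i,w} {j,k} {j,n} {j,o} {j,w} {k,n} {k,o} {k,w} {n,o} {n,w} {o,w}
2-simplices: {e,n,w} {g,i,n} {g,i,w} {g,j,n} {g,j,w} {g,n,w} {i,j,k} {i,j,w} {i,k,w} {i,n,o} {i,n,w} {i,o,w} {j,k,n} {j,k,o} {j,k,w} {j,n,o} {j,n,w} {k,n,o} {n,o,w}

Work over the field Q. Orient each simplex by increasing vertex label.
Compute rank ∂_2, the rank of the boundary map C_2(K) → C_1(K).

rank∂_2=14

n_0=8 n_1=23 n_2=19  [Q]
∂1: piv[ej,en,ew,gi,gj,go,ik] rk=7  ker:gn,gw,ij,in,io,iw,jk,jn,jo,jw,kn,ko,kw,no,nw,ow
∂2: piv[enw,gin,giw,gjn,gjw,gnw,ijk,ijw,ikw,ino,iow,jkn,jko,jno] rk=14  ker:inw,jkw,jnw,kno,now
rk∂_2=14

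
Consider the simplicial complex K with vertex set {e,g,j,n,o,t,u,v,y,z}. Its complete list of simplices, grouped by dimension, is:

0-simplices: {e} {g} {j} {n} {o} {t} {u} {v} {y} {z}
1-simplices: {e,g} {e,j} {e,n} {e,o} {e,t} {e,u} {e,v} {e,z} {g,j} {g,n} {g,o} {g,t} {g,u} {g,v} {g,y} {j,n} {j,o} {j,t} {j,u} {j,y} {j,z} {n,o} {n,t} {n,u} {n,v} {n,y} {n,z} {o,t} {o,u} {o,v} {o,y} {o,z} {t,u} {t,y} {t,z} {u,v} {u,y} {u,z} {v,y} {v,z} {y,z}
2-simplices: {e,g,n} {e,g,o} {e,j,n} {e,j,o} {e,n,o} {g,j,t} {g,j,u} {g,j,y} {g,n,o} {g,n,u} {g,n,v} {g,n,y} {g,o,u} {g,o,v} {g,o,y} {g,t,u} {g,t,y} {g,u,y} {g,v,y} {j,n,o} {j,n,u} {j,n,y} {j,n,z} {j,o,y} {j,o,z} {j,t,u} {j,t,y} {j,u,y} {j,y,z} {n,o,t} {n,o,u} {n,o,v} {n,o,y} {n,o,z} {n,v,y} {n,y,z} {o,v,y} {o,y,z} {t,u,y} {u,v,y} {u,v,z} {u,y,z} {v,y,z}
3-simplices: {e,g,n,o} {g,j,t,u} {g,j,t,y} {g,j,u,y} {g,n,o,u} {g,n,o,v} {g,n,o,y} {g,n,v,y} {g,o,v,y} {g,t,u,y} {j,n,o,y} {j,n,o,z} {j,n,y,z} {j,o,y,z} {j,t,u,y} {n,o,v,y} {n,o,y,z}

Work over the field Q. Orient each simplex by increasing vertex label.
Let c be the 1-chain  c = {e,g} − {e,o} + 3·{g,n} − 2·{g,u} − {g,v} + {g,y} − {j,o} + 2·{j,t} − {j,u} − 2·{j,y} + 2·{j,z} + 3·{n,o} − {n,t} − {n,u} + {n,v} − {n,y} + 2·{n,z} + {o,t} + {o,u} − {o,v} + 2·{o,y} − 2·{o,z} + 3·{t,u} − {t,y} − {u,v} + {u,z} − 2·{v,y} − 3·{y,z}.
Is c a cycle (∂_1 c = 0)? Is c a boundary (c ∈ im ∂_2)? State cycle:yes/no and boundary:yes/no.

cycle:yes boundary:yes

n_0=10 n_1=41 n_2=43 n_3=17  [Q]
∂1: piv[eg,ej,en,eo,et,eu,ev,ez,gy] rk=9  ker:gj,gn,go,gt,gu,gv,jn,jo,jt,ju,jy,jz,no,nt,nu,nv,ny,nz,ot,ou,ov,oy,oz,tu,ty,tz,uv,uy,uz,vy,vz,yz
∂2: piv[egn,ego,ejn,ejo,eno,gjt,gju,gjy,gnu,gnv,gny,gou,gov,goy,gtu,gty,guy,gvy,jnu,jnz,joz,jyz,not,uvy,uvz,uyz] rk=26  ker:gno,jno,jny,joy,jtu,jty,juy,nou,nov,noy,noz,nvy,nyz,ovy,oyz,tuy,vyz
∂3: piv[egno,gjtu,gjty,gjuy,gnou,gnov,gnoy,gnvy,govy,gtuy,jnoy,jnoz,jnyz,joyz] rk=14  ker:jtuy,novy,noyz
∂1c = 0
c vs im∂2: reduces to 0 ⇒ boundary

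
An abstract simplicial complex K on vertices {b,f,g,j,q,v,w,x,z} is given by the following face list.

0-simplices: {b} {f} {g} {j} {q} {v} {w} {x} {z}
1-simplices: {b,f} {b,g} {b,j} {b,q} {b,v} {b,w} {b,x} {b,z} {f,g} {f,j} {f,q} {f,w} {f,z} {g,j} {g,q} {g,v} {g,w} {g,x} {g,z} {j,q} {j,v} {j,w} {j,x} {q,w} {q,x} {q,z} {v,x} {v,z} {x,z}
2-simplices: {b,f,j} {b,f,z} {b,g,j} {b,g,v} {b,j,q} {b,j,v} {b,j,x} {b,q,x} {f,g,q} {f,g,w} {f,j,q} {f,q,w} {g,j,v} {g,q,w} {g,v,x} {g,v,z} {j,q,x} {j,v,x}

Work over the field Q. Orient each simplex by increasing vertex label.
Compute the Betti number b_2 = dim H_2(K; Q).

n_0=9 n_1=29 n_2=18  [Q]
∂1: piv[bf,bg,bj,bq,bv,bw,bx,bz] rk=8  ker:fg,fj,fq,fw,fz,gj,gq,gv,gw,gx,gz,jq,jv,jw,jx,qw,qx,qz,vx,vz,xz
∂2: piv[bfj,bfz,bgj,bgv,bjq,bjv,bjx,bqx,fgq,fgw,fjq,fqw,gvx,gvz,jvx] rk=15  ker:gjv,gqw,jqx
b_2=(18−15)−0=3

b_2=3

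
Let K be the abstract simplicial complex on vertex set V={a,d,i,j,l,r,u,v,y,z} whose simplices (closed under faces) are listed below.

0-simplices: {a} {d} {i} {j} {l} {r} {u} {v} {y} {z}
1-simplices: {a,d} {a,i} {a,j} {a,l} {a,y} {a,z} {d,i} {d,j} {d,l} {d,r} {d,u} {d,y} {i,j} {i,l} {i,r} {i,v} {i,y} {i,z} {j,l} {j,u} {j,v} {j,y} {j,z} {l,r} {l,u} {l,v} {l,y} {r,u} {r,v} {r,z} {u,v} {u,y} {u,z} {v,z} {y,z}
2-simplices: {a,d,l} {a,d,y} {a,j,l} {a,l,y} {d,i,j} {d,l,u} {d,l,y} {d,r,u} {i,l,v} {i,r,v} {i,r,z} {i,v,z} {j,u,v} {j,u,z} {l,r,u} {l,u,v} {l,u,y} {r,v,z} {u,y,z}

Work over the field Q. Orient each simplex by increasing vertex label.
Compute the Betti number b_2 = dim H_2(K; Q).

n_0=10 n_1=35 n_2=19  [Q]
∂1: piv[ad,ai,aj,al,ay,az,dr,du,iv] rk=9  ker:di,dj,dl,dy,ij,il,ir,iy,iz,jl,ju,jv,jy,jz,lr,lu,lv,ly,ru,rv,rz,uv,uy,uz,vz,yz
∂2: piv[adl,ady,ajl,aly,dij,dlu,dru,ilv,irv,irz,ivz,juv,juz,lru,luv,luy,uyz] rk=17  ker:dly,rvz
b_2=(19−17)−0=2

b_2=2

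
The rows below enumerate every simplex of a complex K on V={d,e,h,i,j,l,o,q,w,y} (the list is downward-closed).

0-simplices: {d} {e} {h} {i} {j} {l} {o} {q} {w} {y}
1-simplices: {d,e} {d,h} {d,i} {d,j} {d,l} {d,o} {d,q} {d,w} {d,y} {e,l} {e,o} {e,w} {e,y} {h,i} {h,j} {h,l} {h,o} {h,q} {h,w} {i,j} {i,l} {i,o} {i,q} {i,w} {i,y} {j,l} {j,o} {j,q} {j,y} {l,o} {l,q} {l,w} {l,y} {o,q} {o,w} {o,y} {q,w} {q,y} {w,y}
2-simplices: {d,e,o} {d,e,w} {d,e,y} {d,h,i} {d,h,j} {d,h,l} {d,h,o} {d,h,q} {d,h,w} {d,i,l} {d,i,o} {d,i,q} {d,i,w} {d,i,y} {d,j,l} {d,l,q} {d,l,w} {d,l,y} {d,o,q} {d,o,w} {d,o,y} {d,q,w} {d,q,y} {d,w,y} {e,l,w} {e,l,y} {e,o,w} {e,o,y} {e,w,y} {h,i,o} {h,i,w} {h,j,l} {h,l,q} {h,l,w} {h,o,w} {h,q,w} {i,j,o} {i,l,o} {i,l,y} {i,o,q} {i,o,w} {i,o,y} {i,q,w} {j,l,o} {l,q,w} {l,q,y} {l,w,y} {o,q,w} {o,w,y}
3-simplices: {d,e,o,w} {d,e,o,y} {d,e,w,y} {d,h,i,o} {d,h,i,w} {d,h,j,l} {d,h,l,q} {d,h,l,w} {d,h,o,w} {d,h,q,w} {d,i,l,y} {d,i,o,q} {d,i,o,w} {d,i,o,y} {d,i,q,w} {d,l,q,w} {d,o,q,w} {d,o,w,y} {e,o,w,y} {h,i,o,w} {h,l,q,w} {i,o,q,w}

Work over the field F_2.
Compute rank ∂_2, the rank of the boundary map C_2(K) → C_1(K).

rank∂_2=28

n_0=10 n_1=39 n_2=49 n_3=22  [Z2]
∂1: piv[de,dh,di,dj,dl,do,dq,dw,dy] rk=9  ker:el,eo,ew,ey,hi,hj,hl,ho,hq,hw,ij,il,io,iq,iw,iy,jl,jo,jq,jy,lo,lq,lw,ly,oq,ow,oy,qw,qy,wy
∂2: piv[deo,dew,dey,dhi,dhj,dhl,dho,dhq,dhw,dil,dio,diq,diw,diy,djl,dlq,dlw,dly,doq,dow,doy,dqw,dqy,dwy,elw,ijo,ilo,jlo] rk=28  ker:ely,eow,eoy,ewy,hio,hiw,hjl,hlq,hlw,how,hqw,ily,ioq,iow,ioy,iqw,lqw,lqy,lwy,oqw,owy
∂3: piv[deow,deoy,dewy,dhio,dhiw,dhjl,dhlq,dhlw,dhow,dhqw,dily,dioq,diow,dioy,diqw,dlqw,doqw,dowy] rk=18  ker:eowy,hiow,hlqw,ioqw
rk∂_2=28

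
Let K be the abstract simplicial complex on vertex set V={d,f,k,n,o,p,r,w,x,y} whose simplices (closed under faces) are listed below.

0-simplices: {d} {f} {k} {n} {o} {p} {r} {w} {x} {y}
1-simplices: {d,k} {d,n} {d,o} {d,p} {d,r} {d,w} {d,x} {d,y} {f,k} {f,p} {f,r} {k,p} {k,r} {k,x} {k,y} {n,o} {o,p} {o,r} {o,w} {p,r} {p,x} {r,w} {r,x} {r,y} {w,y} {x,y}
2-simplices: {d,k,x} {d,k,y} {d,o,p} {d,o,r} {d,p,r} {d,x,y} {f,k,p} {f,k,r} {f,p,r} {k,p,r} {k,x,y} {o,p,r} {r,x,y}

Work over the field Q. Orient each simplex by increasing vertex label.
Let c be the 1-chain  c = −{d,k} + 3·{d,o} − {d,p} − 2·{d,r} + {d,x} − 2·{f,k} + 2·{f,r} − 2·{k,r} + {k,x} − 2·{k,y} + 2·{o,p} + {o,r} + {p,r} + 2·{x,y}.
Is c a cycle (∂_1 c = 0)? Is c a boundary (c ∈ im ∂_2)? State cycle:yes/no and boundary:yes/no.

n_0=10 n_1=26 n_2=13  [Q]
∂1: piv[dk,dn,do,dp,dr,dw,dx,dy,fk] rk=9  ker:fp,fr,kp,kr,kx,ky,no,op,or,ow,pr,px,rw,rx,ry,wy,xy
∂2: piv[dkx,dky,dop,dor,dpr,dxy,fkp,fkr,fpr,rxy] rk=10  ker:kpr,kxy,opr
∂1c = 0
c vs im∂2: reduces to 0 ⇒ boundary

cycle:yes boundary:yes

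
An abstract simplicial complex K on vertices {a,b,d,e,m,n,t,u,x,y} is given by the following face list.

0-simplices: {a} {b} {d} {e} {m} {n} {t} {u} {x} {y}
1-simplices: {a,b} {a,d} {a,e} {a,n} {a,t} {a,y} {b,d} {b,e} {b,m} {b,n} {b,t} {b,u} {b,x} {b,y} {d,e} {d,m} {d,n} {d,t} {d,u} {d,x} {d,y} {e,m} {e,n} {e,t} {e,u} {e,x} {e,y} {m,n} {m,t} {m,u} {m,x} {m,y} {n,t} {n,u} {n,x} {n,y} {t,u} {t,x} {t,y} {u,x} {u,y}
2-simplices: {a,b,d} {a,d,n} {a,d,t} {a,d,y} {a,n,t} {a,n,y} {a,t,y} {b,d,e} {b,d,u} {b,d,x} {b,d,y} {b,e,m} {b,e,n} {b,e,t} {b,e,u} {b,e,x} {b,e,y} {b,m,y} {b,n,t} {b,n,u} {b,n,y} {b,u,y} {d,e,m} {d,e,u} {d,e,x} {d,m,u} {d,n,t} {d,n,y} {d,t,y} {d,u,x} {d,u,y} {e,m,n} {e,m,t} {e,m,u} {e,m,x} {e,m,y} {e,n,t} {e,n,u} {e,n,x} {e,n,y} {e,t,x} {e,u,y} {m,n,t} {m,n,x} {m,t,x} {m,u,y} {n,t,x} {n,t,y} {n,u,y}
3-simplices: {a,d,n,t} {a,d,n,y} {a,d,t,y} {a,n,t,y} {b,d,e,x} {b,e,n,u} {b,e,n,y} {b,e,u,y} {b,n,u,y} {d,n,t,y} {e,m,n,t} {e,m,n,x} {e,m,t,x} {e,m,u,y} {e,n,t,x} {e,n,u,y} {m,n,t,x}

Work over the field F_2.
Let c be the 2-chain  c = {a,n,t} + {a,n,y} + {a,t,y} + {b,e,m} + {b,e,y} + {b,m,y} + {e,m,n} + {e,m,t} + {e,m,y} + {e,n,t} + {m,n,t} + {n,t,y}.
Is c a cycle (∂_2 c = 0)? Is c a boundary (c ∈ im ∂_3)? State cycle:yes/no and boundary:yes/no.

cycle:yes boundary:no

n_0=10 n_1=41 n_2=49 n_3=17  [Z2]
∂1: piv[ab,ad,ae,an,at,ay,bm,bu,bx] rk=9  ker:bd,be,bn,bt,by,de,dm,dn,dt,du,dx,dy,em,en,et,eu,ex,ey,mn,mt,mu,mx,my,nt,nu,nx,ny,tu,tx,ty,ux,uy
∂2: piv[abd,adn,adt,ady,ant,any,aty,bde,bdu,bdx,bdy,bem,ben,bet,beu,bex,bey,bmy,bnt,bnu,bny,buy,dem,dmu,dux,emn,emt,emx,enx,etx] rk=30  ker:deu,dex,dnt,dny,dty,duy,emu,emy,ent,enu,eny,euy,mnt,mnx,mtx,muy,ntx,nty,nuy
∂3: piv[adnt,adny,adty,anty,bdex,benu,beny,beuy,bnuy,emnt,emnx,emtx,emuy,entx] rk=14  ker:dnty,enuy,mntx
∂2c = 0
c vs im∂3: residual ≠ 0 ⇒ not boundary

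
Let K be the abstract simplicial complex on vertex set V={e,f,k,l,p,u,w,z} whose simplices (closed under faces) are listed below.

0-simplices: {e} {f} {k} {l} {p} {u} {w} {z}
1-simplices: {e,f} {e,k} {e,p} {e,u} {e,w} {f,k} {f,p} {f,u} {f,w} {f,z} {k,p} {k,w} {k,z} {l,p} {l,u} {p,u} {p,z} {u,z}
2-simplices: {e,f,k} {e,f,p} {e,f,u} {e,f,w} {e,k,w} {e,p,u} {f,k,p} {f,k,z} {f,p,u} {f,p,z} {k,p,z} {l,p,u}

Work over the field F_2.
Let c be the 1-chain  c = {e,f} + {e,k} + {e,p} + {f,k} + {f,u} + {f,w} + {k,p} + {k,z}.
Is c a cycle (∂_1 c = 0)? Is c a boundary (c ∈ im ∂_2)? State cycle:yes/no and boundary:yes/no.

cycle:no boundary:no

n_0=8 n_1=18 n_2=12  [Z2]
∂1: piv[ef,ek,ep,eu,ew,fz,lp] rk=7  ker:fk,fp,fu,fw,kp,kw,kz,lu,pu,pz,uz
∂2: piv[efk,efp,efu,efw,ekw,epu,fkp,fkz,fpz,lpu] rk=10  ker:fpu,kpz
∂1c = {e} + {u} + {w} + {z}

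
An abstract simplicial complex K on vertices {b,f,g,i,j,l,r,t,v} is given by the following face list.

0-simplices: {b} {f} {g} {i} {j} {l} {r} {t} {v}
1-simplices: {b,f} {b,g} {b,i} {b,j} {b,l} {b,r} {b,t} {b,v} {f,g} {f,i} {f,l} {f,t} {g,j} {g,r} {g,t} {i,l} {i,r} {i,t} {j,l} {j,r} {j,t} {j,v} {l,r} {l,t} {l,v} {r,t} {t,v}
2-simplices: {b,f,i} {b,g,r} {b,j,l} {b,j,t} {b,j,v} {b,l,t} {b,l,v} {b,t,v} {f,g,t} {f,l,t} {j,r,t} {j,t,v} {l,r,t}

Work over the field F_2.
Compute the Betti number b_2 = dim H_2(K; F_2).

b_2=1

n_0=9 n_1=27 n_2=13  [Z2]
∂1: piv[bf,bg,bi,bj,bl,br,bt,bv] rk=8  ker:fg,fi,fl,ft,gj,gr,gt,il,ir,it,jl,jr,jt,jv,lr,lt,lv,rt,tv
∂2: piv[bfi,bgr,bjl,bjt,bjv,blt,blv,btv,fgt,flt,jrt,lrt] rk=12  ker:jtv
b_2=(13−12)−0=1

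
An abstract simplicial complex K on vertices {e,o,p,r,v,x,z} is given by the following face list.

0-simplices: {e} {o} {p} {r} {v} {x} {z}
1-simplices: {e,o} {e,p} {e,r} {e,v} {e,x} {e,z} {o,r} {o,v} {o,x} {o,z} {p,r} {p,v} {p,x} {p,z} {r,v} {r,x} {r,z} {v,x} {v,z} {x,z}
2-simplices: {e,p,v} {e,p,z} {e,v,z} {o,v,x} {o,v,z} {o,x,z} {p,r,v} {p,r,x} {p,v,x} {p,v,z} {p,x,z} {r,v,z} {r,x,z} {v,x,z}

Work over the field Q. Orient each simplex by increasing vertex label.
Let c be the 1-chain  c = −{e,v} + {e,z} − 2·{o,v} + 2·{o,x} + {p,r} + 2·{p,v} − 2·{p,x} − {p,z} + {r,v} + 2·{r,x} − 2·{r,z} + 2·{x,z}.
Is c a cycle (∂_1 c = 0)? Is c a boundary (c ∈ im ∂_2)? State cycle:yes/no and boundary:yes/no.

cycle:yes boundary:yes

n_0=7 n_1=20 n_2=14  [Q]
∂1: piv[eo,ep,er,ev,ex,ez] rk=6  ker:or,ov,ox,oz,pr,pv,px,pz,rv,rx,rz,vx,vz,xz
∂2: piv[epv,epz,evz,ovx,ovz,oxz,prv,prx,pvx,rvz] rk=10  ker:pvz,pxz,rxz,vxz
∂1c = 0
c vs im∂2: reduces to 0 ⇒ boundary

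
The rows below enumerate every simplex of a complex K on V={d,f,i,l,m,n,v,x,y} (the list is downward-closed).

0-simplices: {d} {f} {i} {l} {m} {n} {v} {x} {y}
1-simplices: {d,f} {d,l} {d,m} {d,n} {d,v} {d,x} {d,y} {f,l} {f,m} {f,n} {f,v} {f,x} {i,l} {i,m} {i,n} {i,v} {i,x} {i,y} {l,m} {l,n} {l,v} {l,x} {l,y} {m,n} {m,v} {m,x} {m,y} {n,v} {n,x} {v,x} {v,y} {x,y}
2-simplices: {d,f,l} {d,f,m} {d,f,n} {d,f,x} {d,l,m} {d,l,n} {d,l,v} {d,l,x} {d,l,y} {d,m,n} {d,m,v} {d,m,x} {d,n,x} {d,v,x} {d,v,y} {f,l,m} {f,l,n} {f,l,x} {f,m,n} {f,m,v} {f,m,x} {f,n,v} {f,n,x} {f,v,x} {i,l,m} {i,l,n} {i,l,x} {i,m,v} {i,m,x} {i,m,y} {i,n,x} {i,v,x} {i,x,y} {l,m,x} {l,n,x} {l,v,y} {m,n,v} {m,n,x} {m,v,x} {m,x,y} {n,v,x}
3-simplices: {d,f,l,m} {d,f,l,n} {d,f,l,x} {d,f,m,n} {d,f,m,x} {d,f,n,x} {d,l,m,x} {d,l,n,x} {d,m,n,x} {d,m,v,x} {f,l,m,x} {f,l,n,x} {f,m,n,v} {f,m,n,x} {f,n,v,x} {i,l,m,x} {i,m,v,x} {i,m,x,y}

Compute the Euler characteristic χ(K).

χ(K)=0

n_0=9 n_1=32 n_2=41 n_3=18
χ=+9−32+41−18=0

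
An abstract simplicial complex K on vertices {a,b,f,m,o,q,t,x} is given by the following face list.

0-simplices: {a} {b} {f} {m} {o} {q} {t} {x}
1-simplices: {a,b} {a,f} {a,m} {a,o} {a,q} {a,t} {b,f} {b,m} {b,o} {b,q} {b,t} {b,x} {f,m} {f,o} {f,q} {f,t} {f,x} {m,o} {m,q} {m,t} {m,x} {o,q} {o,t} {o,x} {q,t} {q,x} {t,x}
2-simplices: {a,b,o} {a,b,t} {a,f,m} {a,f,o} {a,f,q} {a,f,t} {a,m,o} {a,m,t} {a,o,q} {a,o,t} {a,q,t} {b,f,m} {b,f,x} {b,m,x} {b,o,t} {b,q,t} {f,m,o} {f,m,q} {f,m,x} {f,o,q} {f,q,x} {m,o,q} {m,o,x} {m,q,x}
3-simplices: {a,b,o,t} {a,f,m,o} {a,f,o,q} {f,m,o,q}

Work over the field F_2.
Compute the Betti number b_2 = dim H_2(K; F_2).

b_2=2

n_0=8 n_1=27 n_2=24 n_3=4  [Z2]
∂1: piv[ab,af,am,ao,aq,at,bx] rk=7  ker:bf,bm,bo,bq,bt,fm,fo,fq,ft,fx,mo,mq,mt,mx,oq,ot,ox,qt,qx,tx
∂2: piv[abo,abt,afm,afo,afq,aft,amo,amt,aoq,aot,aqt,bfm,bfx,bmx,bqt,fmq,fqx,mox] rk=18  ker:bot,fmo,fmx,foq,moq,mqx
∂3: piv[abot,afmo,afoq,fmoq] rk=4
b_2=(24−18)−4=2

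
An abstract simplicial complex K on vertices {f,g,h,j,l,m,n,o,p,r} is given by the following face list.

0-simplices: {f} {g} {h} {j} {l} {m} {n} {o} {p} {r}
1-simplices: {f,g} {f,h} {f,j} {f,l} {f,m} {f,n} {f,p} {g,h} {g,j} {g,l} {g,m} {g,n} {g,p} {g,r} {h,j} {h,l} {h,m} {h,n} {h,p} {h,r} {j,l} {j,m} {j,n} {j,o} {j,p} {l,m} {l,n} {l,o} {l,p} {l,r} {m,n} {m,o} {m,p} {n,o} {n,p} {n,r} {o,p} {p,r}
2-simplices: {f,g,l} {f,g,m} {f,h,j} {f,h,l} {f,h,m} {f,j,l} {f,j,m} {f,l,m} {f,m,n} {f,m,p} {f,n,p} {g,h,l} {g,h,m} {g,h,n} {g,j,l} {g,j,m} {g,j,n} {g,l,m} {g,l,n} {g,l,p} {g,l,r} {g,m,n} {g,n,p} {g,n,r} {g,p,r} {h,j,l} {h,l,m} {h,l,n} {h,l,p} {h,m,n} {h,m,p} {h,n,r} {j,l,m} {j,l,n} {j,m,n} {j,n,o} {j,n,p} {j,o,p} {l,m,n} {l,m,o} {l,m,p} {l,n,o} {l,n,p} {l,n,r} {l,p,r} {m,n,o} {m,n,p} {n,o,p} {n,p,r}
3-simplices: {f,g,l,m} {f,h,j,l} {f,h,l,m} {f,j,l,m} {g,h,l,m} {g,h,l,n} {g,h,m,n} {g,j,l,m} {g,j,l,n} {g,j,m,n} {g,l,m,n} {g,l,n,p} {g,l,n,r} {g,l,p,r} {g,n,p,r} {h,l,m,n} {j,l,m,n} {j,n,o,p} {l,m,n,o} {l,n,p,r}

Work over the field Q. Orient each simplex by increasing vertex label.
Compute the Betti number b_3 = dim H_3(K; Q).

n_0=10 n_1=38 n_2=49 n_3=20  [Q]
∂1: piv[fg,fh,fj,fl,fm,fn,fp,gr,jo] rk=9  ker:gh,gj,gl,gm,gn,gp,hj,hl,hm,hn,hp,hr,jl,jm,jn,jp,lm,ln,lo,lp,lr,mn,mo,mp,no,np,nr,op,pr
∂2: piv[fgl,fgm,fhj,fhl,fhm,fjl,fjm,flm,fmn,fmp,fnp,ghl,ghn,gjl,gjn,gln,glp,glr,gmn,gnp,gnr,gpr,hlp,hnr,jno,jnp,jop,lmo,lno] rk=29  ker:ghm,gjm,glm,hjl,hlm,hln,hmn,hmp,jlm,jln,jmn,lmn,lmp,lnp,lnr,lpr,mno,mnp,nop,npr
∂3: piv[fglm,fhjl,fhlm,fjlm,ghlm,ghln,ghmn,gjlm,gjln,gjmn,glmn,glnp,glnr,glpr,gnpr,jnop,lmno] rk=17  ker:hlmn,jlmn,lnpr
b_3=(20−17)−0=3

b_3=3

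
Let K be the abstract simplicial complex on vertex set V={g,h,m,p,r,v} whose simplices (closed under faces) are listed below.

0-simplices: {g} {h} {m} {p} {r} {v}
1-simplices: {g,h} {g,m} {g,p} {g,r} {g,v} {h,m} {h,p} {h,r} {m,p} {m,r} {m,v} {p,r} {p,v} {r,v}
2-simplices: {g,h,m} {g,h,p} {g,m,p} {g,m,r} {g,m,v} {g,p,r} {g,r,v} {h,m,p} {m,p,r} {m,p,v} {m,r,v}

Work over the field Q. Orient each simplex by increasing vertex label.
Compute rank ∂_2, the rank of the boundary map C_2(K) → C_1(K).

n_0=6 n_1=14 n_2=11  [Q]
∂1: piv[gh,gm,gp,gr,gv] rk=5  ker:hm,hp,hr,mp,mr,mv,pr,pv,rv
∂2: piv[ghm,ghp,gmp,gmr,gmv,gpr,grv,mpv] rk=8  ker:hmp,mpr,mrv
rk∂_2=8

rank∂_2=8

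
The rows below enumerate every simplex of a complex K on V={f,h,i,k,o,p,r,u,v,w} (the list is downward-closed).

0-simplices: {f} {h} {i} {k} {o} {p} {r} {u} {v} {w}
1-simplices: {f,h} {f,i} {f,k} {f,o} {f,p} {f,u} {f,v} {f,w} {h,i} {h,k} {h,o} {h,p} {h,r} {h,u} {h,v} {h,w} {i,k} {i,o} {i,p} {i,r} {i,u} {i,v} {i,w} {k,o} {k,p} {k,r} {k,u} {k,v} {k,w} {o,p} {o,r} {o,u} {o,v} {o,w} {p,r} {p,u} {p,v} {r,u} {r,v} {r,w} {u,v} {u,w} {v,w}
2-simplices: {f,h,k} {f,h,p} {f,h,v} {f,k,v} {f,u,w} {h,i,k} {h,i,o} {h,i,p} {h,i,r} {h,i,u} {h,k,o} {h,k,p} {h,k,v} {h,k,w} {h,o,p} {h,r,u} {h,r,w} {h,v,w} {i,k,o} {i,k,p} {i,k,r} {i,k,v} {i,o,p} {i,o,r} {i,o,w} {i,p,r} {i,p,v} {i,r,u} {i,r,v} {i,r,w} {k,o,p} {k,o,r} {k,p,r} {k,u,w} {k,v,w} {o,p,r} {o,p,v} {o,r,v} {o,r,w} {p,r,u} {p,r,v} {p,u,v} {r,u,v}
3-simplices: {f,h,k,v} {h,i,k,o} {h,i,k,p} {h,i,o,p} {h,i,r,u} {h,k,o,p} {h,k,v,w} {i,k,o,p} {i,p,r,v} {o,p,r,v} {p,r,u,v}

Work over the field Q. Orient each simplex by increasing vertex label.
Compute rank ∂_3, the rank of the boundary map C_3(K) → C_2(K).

rank∂_3=10

n_0=10 n_1=43 n_2=43 n_3=11  [Q]
∂1: piv[fh,fi,fk,fo,fp,fu,fv,fw,hr] rk=9  ker:hi,hk,ho,hp,hu,hv,hw,ik,io,ip,ir,iu,iv,iw,ko,kp,kr,ku,kv,kw,op,or,ou,ov,ow,pr,pu,pv,ru,rv,rw,uv,uw,vw
∂2: piv[fhk,fhp,fhv,fkv,fuw,hik,hio,hip,hir,hiu,hko,hkp,hkw,hop,hru,hrw,hvw,ikr,ikv,ior,iow,ipr,ipv,irv,irw,kuw,opv,pru,puv] rk=29  ker:hkv,iko,ikp,iop,iru,kop,kor,kpr,kvw,opr,orv,orw,prv,ruv
∂3: piv[fhkv,hiko,hikp,hiop,hiru,hkop,hkvw,iprv,oprv,pruv] rk=10  ker:ikop
rk∂_3=10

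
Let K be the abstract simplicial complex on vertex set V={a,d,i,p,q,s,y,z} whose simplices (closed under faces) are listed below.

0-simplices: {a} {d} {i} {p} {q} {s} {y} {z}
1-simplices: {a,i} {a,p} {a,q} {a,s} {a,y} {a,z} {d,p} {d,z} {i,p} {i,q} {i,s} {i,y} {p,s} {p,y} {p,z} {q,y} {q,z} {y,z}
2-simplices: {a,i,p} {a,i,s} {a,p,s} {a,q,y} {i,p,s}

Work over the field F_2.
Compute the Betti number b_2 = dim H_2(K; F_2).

b_2=1

n_0=8 n_1=18 n_2=5  [Z2]
∂1: piv[ai,ap,aq,as,ay,az,dp] rk=7  ker:dz,ip,iq,is,iy,ps,py,pz,qy,qz,yz
∂2: piv[aip,ais,aps,aqy] rk=4  ker:ips
b_2=(5−4)−0=1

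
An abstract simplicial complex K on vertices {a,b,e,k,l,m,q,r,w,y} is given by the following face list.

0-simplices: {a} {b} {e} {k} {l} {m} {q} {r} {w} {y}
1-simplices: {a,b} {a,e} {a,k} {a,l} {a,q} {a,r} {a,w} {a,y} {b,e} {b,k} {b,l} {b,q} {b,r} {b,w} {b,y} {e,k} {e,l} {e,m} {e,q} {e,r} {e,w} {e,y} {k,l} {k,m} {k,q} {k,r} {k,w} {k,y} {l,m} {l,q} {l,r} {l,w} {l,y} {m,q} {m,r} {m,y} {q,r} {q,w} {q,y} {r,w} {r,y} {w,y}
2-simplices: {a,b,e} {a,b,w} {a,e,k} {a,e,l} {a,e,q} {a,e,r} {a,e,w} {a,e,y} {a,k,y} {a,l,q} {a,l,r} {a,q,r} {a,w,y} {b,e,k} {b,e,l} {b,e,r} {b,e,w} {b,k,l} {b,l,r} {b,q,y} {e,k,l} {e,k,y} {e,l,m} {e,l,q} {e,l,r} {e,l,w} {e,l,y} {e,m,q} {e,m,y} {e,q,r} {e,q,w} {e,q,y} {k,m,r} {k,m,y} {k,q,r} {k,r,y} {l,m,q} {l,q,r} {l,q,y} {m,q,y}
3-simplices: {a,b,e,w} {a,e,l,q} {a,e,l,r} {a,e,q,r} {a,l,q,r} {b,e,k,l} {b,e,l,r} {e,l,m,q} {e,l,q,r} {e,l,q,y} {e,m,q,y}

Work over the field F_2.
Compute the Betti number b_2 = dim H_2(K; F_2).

b_2=1

n_0=10 n_1=42 n_2=40 n_3=11  [Z2]
∂1: piv[ab,ae,ak,al,aq,ar,aw,ay,em] rk=9  ker:be,bk,bl,bq,br,bw,by,ek,el,eq,er,ew,ey,kl,km,kq,kr,kw,ky,lm,lq,lr,lw,ly,mq,mr,my,qr,qw,qy,rw,ry,wy
∂2: piv[abe,abw,aek,ael,aeq,aer,aew,aey,aky,alq,alr,aqr,awy,bek,bel,ber,bkl,bqy,elm,elw,ely,emq,emy,eqw,eqy,kmr,kmy,kqr,kry] rk=29  ker:bew,blr,ekl,eky,elq,elr,eqr,lmq,lqr,lqy,mqy
∂3: piv[abew,aelq,aelr,aeqr,alqr,bekl,belr,elmq,elqy,emqy] rk=10  ker:elqr
b_2=(40−29)−10=1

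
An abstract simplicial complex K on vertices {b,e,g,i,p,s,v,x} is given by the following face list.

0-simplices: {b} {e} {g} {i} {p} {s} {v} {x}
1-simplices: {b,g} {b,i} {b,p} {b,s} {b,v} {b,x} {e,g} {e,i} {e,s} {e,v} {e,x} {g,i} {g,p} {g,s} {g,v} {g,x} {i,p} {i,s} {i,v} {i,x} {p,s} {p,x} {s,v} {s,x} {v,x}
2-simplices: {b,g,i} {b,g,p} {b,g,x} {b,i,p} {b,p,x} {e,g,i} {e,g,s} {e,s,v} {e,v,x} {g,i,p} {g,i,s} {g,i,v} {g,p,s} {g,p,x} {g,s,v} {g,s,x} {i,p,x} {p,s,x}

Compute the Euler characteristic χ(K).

χ(K)=1

n_0=8 n_1=25 n_2=18
χ=+8−25+18=1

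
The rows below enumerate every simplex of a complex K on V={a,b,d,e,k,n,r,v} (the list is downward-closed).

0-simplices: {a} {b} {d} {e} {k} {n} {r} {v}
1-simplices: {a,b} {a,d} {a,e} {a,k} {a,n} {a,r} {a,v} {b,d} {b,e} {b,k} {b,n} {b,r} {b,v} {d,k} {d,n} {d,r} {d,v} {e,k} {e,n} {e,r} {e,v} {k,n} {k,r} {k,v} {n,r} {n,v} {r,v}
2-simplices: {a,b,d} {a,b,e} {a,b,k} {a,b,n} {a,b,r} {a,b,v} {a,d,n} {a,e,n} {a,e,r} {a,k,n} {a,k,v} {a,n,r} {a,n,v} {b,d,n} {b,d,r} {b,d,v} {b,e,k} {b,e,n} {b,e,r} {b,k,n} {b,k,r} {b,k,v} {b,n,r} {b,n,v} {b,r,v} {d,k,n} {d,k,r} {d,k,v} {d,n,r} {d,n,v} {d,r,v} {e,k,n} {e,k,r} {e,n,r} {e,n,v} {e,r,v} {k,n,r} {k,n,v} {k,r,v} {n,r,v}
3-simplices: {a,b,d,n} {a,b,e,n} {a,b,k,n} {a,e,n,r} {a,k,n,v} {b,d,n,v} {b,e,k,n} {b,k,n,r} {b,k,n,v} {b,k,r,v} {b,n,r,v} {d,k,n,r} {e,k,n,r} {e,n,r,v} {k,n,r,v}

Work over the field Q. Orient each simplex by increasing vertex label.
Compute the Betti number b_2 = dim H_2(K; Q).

n_0=8 n_1=27 n_2=40 n_3=15  [Q]
∂1: piv[ab,ad,ae,ak,an,ar,av] rk=7  ker:bd,be,bk,bn,br,bv,dk,dn,dr,dv,ek,en,er,ev,kn,kr,kv,nr,nv,rv
∂2: piv[abd,abe,abk,abn,abr,abv,adn,aen,aer,akn,akv,anr,anv,bdr,bdv,bek,bkr,brv,dkn,env] rk=20  ker:bdn,ben,ber,bkn,bkv,bnr,bnv,dkr,dkv,dnr,dnv,drv,ekn,ekr,enr,erv,knr,knv,krv,nrv
∂3: piv[abdn,aben,abkn,aenr,aknv,bdnv,bekn,bknr,bknv,bkrv,bnrv,dknr,eknr,enrv] rk=14  ker:knrv
b_2=(40−20)−14=6

b_2=6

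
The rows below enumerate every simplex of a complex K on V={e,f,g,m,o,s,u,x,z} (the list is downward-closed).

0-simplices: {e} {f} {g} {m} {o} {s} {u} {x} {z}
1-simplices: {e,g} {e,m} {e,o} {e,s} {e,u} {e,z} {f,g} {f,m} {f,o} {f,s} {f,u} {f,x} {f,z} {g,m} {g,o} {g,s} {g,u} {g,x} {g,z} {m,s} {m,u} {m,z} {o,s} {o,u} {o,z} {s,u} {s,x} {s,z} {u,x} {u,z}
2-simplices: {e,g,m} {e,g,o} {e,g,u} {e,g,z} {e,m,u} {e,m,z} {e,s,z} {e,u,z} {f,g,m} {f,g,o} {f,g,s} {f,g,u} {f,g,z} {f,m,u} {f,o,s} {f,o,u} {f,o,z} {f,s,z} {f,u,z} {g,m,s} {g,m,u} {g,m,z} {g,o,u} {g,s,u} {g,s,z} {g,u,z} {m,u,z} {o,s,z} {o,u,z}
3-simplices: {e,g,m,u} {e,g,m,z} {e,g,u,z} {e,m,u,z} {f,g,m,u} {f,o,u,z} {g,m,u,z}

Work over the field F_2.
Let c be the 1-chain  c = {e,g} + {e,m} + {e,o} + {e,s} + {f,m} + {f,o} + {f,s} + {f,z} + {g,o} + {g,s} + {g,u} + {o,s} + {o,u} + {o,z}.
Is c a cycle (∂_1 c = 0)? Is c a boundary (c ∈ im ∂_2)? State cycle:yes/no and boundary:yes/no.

n_0=9 n_1=30 n_2=29 n_3=7  [Z2]
∂1: piv[eg,em,eo,es,eu,ez,fg,fx] rk=8  ker:fm,fo,fs,fu,fz,gm,go,gs,gu,gx,gz,ms,mu,mz,os,ou,oz,su,sx,sz,ux,uz
∂2: piv[egm,ego,egu,egz,emu,emz,esz,euz,fgm,fgo,fgs,fgu,fgz,fos,fou,foz,fsz,gms,gsu] rk=19  ker:fmu,fuz,gmu,gmz,gou,gsz,guz,muz,osz,ouz
∂3: piv[egmu,egmz,eguz,emuz,fgmu,fouz] rk=6  ker:gmuz
∂1c = 0
c vs im∂2: reduces to 0 ⇒ boundary

cycle:yes boundary:yes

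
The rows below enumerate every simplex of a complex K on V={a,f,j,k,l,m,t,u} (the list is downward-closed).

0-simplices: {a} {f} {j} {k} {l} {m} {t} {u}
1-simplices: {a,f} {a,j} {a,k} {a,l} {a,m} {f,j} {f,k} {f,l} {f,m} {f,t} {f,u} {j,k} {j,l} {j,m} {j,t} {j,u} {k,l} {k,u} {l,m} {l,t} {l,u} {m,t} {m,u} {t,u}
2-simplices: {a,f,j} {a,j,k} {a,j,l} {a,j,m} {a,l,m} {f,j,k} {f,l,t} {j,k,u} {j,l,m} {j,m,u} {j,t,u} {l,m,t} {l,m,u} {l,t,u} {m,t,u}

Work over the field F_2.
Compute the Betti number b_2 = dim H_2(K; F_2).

n_0=8 n_1=24 n_2=15  [Z2]
∂1: piv[af,aj,ak,al,am,ft,fu] rk=7  ker:fj,fk,fl,fm,jk,jl,jm,jt,ju,kl,ku,lm,lt,lu,mt,mu,tu
∂2: piv[afj,ajk,ajl,ajm,alm,fjk,flt,jku,jmu,jtu,lmt,lmu,ltu] rk=13  ker:jlm,mtu
b_2=(15−13)−0=2

b_2=2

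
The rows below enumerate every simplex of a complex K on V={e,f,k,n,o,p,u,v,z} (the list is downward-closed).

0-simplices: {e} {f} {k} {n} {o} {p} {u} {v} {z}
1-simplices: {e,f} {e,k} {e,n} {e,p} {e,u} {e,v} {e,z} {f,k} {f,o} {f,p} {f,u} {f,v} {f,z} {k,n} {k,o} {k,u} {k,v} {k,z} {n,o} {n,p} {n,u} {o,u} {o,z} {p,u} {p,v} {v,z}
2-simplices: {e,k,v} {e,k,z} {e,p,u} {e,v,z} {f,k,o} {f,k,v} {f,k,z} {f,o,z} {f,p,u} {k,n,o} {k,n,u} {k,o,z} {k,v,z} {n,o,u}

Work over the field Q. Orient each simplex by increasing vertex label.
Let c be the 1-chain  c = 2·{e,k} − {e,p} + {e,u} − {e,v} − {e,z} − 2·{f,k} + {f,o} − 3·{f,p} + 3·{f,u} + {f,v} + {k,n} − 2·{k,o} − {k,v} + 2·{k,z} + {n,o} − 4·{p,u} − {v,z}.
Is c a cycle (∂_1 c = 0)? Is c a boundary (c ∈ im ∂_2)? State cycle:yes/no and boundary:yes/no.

n_0=9 n_1=26 n_2=14  [Q]
∂1: piv[ef,ek,en,ep,eu,ev,ez,fo] rk=8  ker:fk,fp,fu,fv,fz,kn,ko,ku,kv,kz,no,np,nu,ou,oz,pu,pv,vz
∂2: piv[ekv,ekz,epu,evz,fko,fkv,fkz,foz,fpu,kno,knu,nou] rk=12  ker:koz,kvz
∂1c = 0
c vs im∂2: reduces to 0 ⇒ boundary

cycle:yes boundary:yes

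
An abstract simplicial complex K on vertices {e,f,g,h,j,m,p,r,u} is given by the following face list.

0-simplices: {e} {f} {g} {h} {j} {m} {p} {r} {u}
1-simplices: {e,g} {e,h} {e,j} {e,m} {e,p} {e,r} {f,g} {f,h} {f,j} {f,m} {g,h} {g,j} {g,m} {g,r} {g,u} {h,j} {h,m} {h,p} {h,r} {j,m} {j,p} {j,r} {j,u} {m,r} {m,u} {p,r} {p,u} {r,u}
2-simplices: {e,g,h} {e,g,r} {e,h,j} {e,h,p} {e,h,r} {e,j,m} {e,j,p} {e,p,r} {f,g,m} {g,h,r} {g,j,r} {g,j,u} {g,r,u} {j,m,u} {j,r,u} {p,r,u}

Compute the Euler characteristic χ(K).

n_0=9 n_1=28 n_2=16
χ=+9−28+16=-3

χ(K)=-3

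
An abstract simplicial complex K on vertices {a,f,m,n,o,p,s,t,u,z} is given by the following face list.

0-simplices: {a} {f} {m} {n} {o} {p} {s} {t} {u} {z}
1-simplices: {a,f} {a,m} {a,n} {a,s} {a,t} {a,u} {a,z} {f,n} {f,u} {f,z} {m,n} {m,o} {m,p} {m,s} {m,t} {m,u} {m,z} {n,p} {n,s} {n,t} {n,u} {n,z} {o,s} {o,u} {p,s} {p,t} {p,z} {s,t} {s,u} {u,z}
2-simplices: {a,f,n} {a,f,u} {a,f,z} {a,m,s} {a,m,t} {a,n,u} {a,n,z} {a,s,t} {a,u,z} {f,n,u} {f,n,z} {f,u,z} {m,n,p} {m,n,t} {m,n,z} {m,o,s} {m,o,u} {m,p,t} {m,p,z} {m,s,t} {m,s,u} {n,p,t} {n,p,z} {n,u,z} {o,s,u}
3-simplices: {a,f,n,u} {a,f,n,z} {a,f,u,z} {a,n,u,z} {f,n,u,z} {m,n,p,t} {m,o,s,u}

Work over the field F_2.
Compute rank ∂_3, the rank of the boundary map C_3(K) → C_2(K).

rank∂_3=6

n_0=10 n_1=30 n_2=25 n_3=7  [Z2]
∂1: piv[af,am,an,as,at,au,az,mo,mp] rk=9  ker:fn,fu,fz,mn,ms,mt,mu,mz,np,ns,nt,nu,nz,os,ou,ps,pt,pz,st,su,uz
∂2: piv[afn,afu,afz,ams,amt,anu,anz,ast,auz,mnp,mnt,mnz,mos,mou,mpt,mpz,msu] rk=17  ker:fnu,fnz,fuz,mst,npt,npz,nuz,osu
∂3: piv[afnu,afnz,afuz,anuz,mnpt,mosu] rk=6  ker:fnuz
rk∂_3=6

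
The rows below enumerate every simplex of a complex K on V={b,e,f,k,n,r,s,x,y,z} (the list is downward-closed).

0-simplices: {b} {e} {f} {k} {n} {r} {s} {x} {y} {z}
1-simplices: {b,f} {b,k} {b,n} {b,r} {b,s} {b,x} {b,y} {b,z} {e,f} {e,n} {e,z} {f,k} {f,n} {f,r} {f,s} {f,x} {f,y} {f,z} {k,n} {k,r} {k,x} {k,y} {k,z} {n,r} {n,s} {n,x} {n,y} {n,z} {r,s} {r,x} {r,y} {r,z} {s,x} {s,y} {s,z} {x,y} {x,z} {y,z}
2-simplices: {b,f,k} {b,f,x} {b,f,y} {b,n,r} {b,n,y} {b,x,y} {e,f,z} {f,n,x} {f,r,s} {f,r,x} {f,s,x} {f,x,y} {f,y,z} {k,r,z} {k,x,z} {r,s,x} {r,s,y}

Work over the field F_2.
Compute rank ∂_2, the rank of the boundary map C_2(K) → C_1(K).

n_0=10 n_1=38 n_2=17  [Z2]
∂1: piv[bf,bk,bn,br,bs,bx,by,bz,ef] rk=9  ker:en,ez,fk,fn,fr,fs,fx,fy,fz,kn,kr,kx,ky,kz,nr,ns,nx,ny,nz,rs,rx,ry,rz,sx,sy,sz,xy,xz,yz
∂2: piv[bfk,bfx,bfy,bnr,bny,bxy,efz,fnx,frs,frx,fsx,fyz,krz,kxz,rsy] rk=15  ker:fxy,rsx
rk∂_2=15

rank∂_2=15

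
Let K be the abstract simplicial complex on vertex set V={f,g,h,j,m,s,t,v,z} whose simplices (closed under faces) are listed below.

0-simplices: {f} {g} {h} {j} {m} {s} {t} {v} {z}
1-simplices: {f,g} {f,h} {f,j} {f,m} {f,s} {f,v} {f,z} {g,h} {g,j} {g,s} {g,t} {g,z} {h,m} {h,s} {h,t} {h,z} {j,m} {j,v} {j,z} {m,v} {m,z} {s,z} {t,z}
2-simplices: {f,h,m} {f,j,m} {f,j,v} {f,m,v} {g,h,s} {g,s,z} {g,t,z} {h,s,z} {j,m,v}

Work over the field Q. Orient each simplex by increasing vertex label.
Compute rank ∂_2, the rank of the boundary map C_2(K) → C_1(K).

n_0=9 n_1=23 n_2=9  [Q]
∂1: piv[fg,fh,fj,fm,fs,fv,fz,gt] rk=8  ker:gh,gj,gs,gz,hm,hs,ht,hz,jm,jv,jz,mv,mz,sz,tz
∂2: piv[fhm,fjm,fjv,fmv,ghs,gsz,gtz,hsz] rk=8  ker:jmv
rk∂_2=8

rank∂_2=8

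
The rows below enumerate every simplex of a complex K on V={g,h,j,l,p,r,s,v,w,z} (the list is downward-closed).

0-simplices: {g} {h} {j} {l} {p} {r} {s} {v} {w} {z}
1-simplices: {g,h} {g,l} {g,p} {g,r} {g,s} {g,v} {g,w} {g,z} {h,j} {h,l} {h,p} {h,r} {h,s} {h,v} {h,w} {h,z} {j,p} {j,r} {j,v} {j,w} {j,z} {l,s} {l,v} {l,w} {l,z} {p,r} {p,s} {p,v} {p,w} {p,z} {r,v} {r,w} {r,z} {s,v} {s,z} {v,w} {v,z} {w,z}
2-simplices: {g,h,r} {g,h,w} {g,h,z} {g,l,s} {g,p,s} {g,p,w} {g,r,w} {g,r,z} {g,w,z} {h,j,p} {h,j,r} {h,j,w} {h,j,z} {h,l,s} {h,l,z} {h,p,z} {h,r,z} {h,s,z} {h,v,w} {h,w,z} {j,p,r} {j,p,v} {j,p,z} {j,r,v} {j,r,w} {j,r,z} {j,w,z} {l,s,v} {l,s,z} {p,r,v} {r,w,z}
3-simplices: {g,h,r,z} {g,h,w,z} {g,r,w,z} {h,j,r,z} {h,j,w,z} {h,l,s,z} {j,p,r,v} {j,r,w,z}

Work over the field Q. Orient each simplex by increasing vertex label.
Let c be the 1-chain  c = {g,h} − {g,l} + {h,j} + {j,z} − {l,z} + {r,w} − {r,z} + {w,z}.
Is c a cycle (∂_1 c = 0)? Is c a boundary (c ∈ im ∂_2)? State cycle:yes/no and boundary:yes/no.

cycle:yes boundary:no

n_0=10 n_1=38 n_2=31 n_3=8  [Q]
∂1: piv[gh,gl,gp,gr,gs,gv,gw,gz,hj] rk=9  ker:hl,hp,hr,hs,hv,hw,hz,jp,jr,jv,jw,jz,ls,lv,lw,lz,pr,ps,pv,pw,pz,rv,rw,rz,sv,sz,vw,vz,wz
∂2: piv[ghr,ghw,ghz,gls,gps,gpw,grw,grz,gwz,hjp,hjr,hjw,hjz,hls,hlz,hpz,hsz,hvw,jpr,jpv,jrv,lsv] rk=22  ker:hrz,hwz,jpz,jrw,jrz,jwz,lsz,prv,rwz
∂3: piv[ghrz,ghwz,grwz,hjrz,hjwz,hlsz,jprv,jrwz] rk=8
∂1c = 0
c vs im∂2: residual ≠ 0 ⇒ not boundary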